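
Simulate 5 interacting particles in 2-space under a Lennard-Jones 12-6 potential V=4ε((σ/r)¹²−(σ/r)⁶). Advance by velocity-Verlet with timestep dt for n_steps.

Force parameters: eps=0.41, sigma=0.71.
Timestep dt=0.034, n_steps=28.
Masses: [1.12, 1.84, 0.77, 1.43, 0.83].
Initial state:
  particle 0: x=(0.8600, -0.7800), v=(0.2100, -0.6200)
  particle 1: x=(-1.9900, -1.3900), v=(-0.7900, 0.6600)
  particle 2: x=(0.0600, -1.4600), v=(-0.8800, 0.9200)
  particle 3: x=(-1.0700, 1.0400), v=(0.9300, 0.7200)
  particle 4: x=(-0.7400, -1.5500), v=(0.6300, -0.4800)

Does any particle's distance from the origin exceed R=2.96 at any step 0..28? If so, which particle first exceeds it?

no

step 0: x0=(0.8600, -0.7800) x1=(-1.9900, -1.3900) x2=(0.0600, -1.4600) x3=(-1.0700, 1.0400) x4=(-0.7400, -1.5500)
step 1: x0=(0.8668, -0.8013) x1=(-2.0168, -1.3676) x2=(0.0302, -1.4284) x3=(-1.0384, 1.0645) x4=(-0.7185, -1.5663)
step 2: x0=(0.8731, -0.8231) x1=(-2.0435, -1.3452) x2=(0.0053, -1.3954) x3=(-1.0068, 1.0890) x4=(-0.7009, -1.5832)
step 3: x0=(0.8786, -0.8454) x1=(-2.0700, -1.3228) x2=(-0.0074, -1.3588) x3=(-0.9751, 1.1134) x4=(-0.6938, -1.6028)
step 4: x0=(0.8833, -0.8680) x1=(-2.0965, -1.3004) x2=(-0.0074, -1.3174) x3=(-0.9435, 1.1379) x4=(-0.6978, -1.6262)
step 5: x0=(0.8872, -0.8912) x1=(-2.1230, -1.2780) x2=(-0.0016, -1.2733) x3=(-0.9119, 1.1624) x4=(-0.7060, -1.6514)
step 6: x0=(0.8900, -0.9148) x1=(-2.1493, -1.2556) x2=(0.0055, -1.2286) x3=(-0.8803, 1.1868) x4=(-0.7142, -1.6765)
step 7: x0=(0.8916, -0.9388) x1=(-2.1757, -1.2333) x2=(0.0128, -1.1844) x3=(-0.8486, 1.2113) x4=(-0.7209, -1.7007)
step 8: x0=(0.8918, -0.9632) x1=(-2.2020, -1.2109) x2=(0.0203, -1.1407) x3=(-0.8170, 1.2357) x4=(-0.7262, -1.7237)
step 9: x0=(0.8906, -0.9879) x1=(-2.2282, -1.1886) x2=(0.0284, -1.0978) x3=(-0.7854, 1.2602) x4=(-0.7302, -1.7457)
step 10: x0=(0.8880, -1.0128) x1=(-2.2544, -1.1663) x2=(0.0375, -1.0555) x3=(-0.7538, 1.2846) x4=(-0.7332, -1.7668)
step 11: x0=(0.8841, -1.0377) x1=(-2.2806, -1.1440) x2=(0.0477, -1.0139) x3=(-0.7221, 1.3091) x4=(-0.7355, -1.7871)
step 12: x0=(0.8790, -1.0626) x1=(-2.3068, -1.1217) x2=(0.0589, -0.9728) x3=(-0.6905, 1.3335) x4=(-0.7373, -1.8069)
step 13: x0=(0.8729, -1.0875) x1=(-2.3330, -1.0994) x2=(0.0711, -0.9324) x3=(-0.6589, 1.3579) x4=(-0.7387, -1.8262)
step 14: x0=(0.8661, -1.1122) x1=(-2.3591, -1.0771) x2=(0.0840, -0.8925) x3=(-0.6272, 1.3824) x4=(-0.7398, -1.8452)
step 15: x0=(0.8587, -1.1367) x1=(-2.3852, -1.0548) x2=(0.0975, -0.8532) x3=(-0.5956, 1.4068) x4=(-0.7407, -1.8639)
step 16: x0=(0.8507, -1.1611) x1=(-2.4114, -1.0325) x2=(0.1116, -0.8143) x3=(-0.5640, 1.4312) x4=(-0.7414, -1.8824)
step 17: x0=(0.8420, -1.1851) x1=(-2.4375, -1.0103) x2=(0.1266, -0.7760) x3=(-0.5324, 1.4557) x4=(-0.7420, -1.9007)
step 18: x0=(0.8325, -1.2088) x1=(-2.4636, -0.9880) x2=(0.1427, -0.7386) x3=(-0.5007, 1.4801) x4=(-0.7425, -1.9189)
step 19: x0=(0.8221, -1.2317) x1=(-2.4896, -0.9657) x2=(0.1600, -0.7021) x3=(-0.4691, 1.5045) x4=(-0.7429, -1.9370)
step 20: x0=(0.8106, -1.2539) x1=(-2.5157, -0.9435) x2=(0.1787, -0.6668) x3=(-0.4375, 1.5289) x4=(-0.7432, -1.9550)
step 21: x0=(0.7981, -1.2752) x1=(-2.5418, -0.9212) x2=(0.1988, -0.6330) x3=(-0.4058, 1.5533) x4=(-0.7434, -1.9729)
step 22: x0=(0.7846, -1.2954) x1=(-2.5679, -0.8990) x2=(0.2203, -0.6008) x3=(-0.3742, 1.5777) x4=(-0.7436, -1.9907)
step 23: x0=(0.7701, -1.3146) x1=(-2.5939, -0.8767) x2=(0.2431, -0.5702) x3=(-0.3425, 1.6021) x4=(-0.7438, -2.0085)
step 24: x0=(0.7548, -1.3326) x1=(-2.6200, -0.8544) x2=(0.2670, -0.5412) x3=(-0.3109, 1.6265) x4=(-0.7438, -2.0262)
step 25: x0=(0.7388, -1.3496) x1=(-2.6461, -0.8322) x2=(0.2919, -0.5139) x3=(-0.2793, 1.6509) x4=(-0.7438, -2.0438)
step 26: x0=(0.7222, -1.3655) x1=(-2.6721, -0.8099) x2=(0.3176, -0.4882) x3=(-0.2476, 1.6753) x4=(-0.7438, -2.0615)
step 27: x0=(0.7051, -1.3803) x1=(-2.6982, -0.7877) x2=(0.3440, -0.4639) x3=(-0.2160, 1.6997) x4=(-0.7437, -2.0790)
step 28: x0=(0.6875, -1.3943) x1=(-2.7242, -0.7654) x2=(0.3710, -0.4411) x3=(-0.1844, 1.7241) x4=(-0.7435, -2.0966)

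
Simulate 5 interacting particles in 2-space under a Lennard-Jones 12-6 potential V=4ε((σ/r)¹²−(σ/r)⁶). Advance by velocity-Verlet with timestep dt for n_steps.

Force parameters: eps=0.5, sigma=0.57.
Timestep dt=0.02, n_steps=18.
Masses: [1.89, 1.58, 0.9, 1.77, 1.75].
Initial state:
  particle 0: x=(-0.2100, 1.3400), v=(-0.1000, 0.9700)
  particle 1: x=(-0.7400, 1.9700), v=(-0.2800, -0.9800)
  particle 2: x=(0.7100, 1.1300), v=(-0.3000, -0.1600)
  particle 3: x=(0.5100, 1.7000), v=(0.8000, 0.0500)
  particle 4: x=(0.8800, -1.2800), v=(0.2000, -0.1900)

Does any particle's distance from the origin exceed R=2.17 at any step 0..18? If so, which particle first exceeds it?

step 0: x0=(-0.2100, 1.3400) x1=(-0.7400, 1.9700) x2=(0.7100, 1.1300) x3=(0.5100, 1.7000) x4=(0.8800, -1.2800)
step 1: x0=(-0.2119, 1.3596) x1=(-0.7455, 1.9503) x2=(0.7043, 1.1256) x3=(0.5256, 1.7015) x4=(0.8840, -1.2838)
step 2: x0=(-0.2136, 1.3794) x1=(-0.7507, 1.9303) x2=(0.6992, 1.1187) x3=(0.5406, 1.7043) x4=(0.8880, -1.2876)
step 3: x0=(-0.2153, 1.3996) x1=(-0.7556, 1.9099) x2=(0.6944, 1.1097) x3=(0.5549, 1.7080) x4=(0.8920, -1.2914)
step 4: x0=(-0.2169, 1.4202) x1=(-0.7601, 1.8893) x2=(0.6897, 1.0993) x3=(0.5689, 1.7124) x4=(0.8960, -1.2952)
step 5: x0=(-0.2185, 1.4411) x1=(-0.7642, 1.8683) x2=(0.6850, 1.0882) x3=(0.5824, 1.7171) x4=(0.9000, -1.2990)
step 6: x0=(-0.2201, 1.4623) x1=(-0.7679, 1.8469) x2=(0.6801, 1.0771) x3=(0.5958, 1.7217) x4=(0.9040, -1.3028)
step 7: x0=(-0.2217, 1.4837) x1=(-0.7712, 1.8253) x2=(0.6750, 1.0664) x3=(0.6089, 1.7261) x4=(0.9080, -1.3066)
step 8: x0=(-0.2232, 1.5052) x1=(-0.7744, 1.8037) x2=(0.6696, 1.0564) x3=(0.6219, 1.7302) x4=(0.9120, -1.3104)
step 9: x0=(-0.2241, 1.5266) x1=(-0.7779, 1.7822) x2=(0.6640, 1.0472) x3=(0.6347, 1.7338) x4=(0.9160, -1.3142)
step 10: x0=(-0.2240, 1.5476) x1=(-0.7824, 1.7612) x2=(0.6582, 1.0391) x3=(0.6473, 1.7369) x4=(0.9200, -1.3180)
step 11: x0=(-0.2221, 1.5680) x1=(-0.7887, 1.7408) x2=(0.6523, 1.0319) x3=(0.6597, 1.7394) x4=(0.9240, -1.3218)
step 12: x0=(-0.2182, 1.5879) x1=(-0.7972, 1.7212) x2=(0.6463, 1.0257) x3=(0.6720, 1.7415) x4=(0.9280, -1.3256)
step 13: x0=(-0.2121, 1.6073) x1=(-0.8079, 1.7021) x2=(0.6401, 1.0206) x3=(0.6840, 1.7431) x4=(0.9320, -1.3294)
step 14: x0=(-0.2047, 1.6265) x1=(-0.8201, 1.6831) x2=(0.6340, 1.0164) x3=(0.6959, 1.7442) x4=(0.9360, -1.3332)
step 15: x0=(-0.1964, 1.6456) x1=(-0.8330, 1.6643) x2=(0.6277, 1.0133) x3=(0.7076, 1.7448) x4=(0.9400, -1.3370)
step 16: x0=(-0.1879, 1.6647) x1=(-0.8459, 1.6454) x2=(0.6215, 1.0111) x3=(0.7190, 1.7449) x4=(0.9440, -1.3408)
step 17: x0=(-0.1795, 1.6838) x1=(-0.8586, 1.6266) x2=(0.6153, 1.0098) x3=(0.7303, 1.7446) x4=(0.9480, -1.3446)
step 18: x0=(-0.1712, 1.7028) x1=(-0.8707, 1.6078) x2=(0.6090, 1.0095) x3=(0.7413, 1.7438) x4=(0.9520, -1.3484)

no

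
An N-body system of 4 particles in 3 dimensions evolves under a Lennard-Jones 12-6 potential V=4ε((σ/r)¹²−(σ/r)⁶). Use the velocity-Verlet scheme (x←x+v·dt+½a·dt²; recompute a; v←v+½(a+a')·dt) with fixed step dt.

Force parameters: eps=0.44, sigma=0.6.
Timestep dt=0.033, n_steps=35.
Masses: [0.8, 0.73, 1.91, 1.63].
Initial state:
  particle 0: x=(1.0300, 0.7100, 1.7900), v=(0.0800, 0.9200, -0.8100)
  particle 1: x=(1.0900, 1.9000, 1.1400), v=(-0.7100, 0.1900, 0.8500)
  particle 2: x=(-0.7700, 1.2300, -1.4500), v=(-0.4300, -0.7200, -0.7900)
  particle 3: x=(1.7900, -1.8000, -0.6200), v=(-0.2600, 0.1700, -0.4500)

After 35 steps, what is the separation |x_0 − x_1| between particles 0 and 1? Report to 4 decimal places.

0.9982

step 0: x0=(1.0300, 0.7100, 1.7900) x1=(1.0900, 1.9000, 1.1400) x2=(-0.7700, 1.2300, -1.4500) x3=(1.7900, -1.8000, -0.6200)
step 1: x0=(1.0326, 0.7404, 1.7633) x1=(1.0666, 1.9062, 1.1681) x2=(-0.7842, 1.2062, -1.4761) x3=(1.7814, -1.7944, -0.6348)
step 2: x0=(1.0353, 0.7709, 1.7365) x1=(1.0431, 1.9124, 1.1962) x2=(-0.7984, 1.1825, -1.5021) x3=(1.7728, -1.7888, -0.6497)
step 3: x0=(1.0379, 0.8015, 1.7096) x1=(1.0197, 1.9184, 1.2244) x2=(-0.8126, 1.1587, -1.5282) x3=(1.7643, -1.7832, -0.6645)
step 4: x0=(1.0406, 0.8322, 1.6827) x1=(0.9963, 1.9242, 1.2526) x2=(-0.8268, 1.1350, -1.5543) x3=(1.7557, -1.7776, -0.6794)
step 5: x0=(1.0432, 0.8632, 1.6557) x1=(0.9728, 1.9298, 1.2810) x2=(-0.8409, 1.1112, -1.5803) x3=(1.7471, -1.7719, -0.6942)
step 6: x0=(1.0458, 0.8944, 1.6286) x1=(0.9494, 1.9352, 1.3094) x2=(-0.8551, 1.0874, -1.6064) x3=(1.7385, -1.7663, -0.7091)
step 7: x0=(1.0484, 0.9259, 1.6014) x1=(0.9261, 1.9402, 1.3379) x2=(-0.8693, 1.0637, -1.6325) x3=(1.7299, -1.7607, -0.7239)
step 8: x0=(1.0510, 0.9578, 1.5742) x1=(0.9027, 1.9447, 1.3666) x2=(-0.8835, 1.0399, -1.6586) x3=(1.7214, -1.7551, -0.7388)
step 9: x0=(1.0534, 0.9903, 1.5468) x1=(0.8795, 1.9487, 1.3954) x2=(-0.8977, 1.0162, -1.6846) x3=(1.7128, -1.7495, -0.7536)
step 10: x0=(1.0558, 1.0234, 1.5193) x1=(0.8564, 1.9520, 1.4243) x2=(-0.9119, 0.9924, -1.7107) x3=(1.7042, -1.7439, -0.7685)
step 11: x0=(1.0579, 1.0573, 1.4917) x1=(0.8335, 1.9544, 1.4532) x2=(-0.9261, 0.9686, -1.7368) x3=(1.6956, -1.7383, -0.7833)
step 12: x0=(1.0599, 1.0921, 1.4641) x1=(0.8108, 1.9557, 1.4823) x2=(-0.9403, 0.9449, -1.7628) x3=(1.6870, -1.7327, -0.7982)
step 13: x0=(1.0615, 1.1281, 1.4365) x1=(0.7885, 1.9559, 1.5113) x2=(-0.9545, 0.9211, -1.7889) x3=(1.6785, -1.7271, -0.8130)
step 14: x0=(1.0627, 1.1653, 1.4090) x1=(0.7667, 1.9546, 1.5401) x2=(-0.9687, 0.8974, -1.8150) x3=(1.6699, -1.7215, -0.8279)
step 15: x0=(1.0633, 1.2040, 1.3817) x1=(0.7454, 1.9518, 1.5687) x2=(-0.9828, 0.8736, -1.8410) x3=(1.6613, -1.7158, -0.8427)
step 16: x0=(1.0633, 1.2442, 1.3549) x1=(0.7249, 1.9472, 1.5969) x2=(-0.9970, 0.8498, -1.8671) x3=(1.6527, -1.7102, -0.8576)
step 17: x0=(1.0625, 1.2861, 1.3286) x1=(0.7052, 1.9409, 1.6245) x2=(-1.0112, 0.8261, -1.8932) x3=(1.6441, -1.7046, -0.8724)
step 18: x0=(1.0608, 1.3296, 1.3030) x1=(0.6865, 1.9327, 1.6512) x2=(-1.0254, 0.8023, -1.9192) x3=(1.6356, -1.6990, -0.8873)
step 19: x0=(1.0581, 1.3747, 1.2784) x1=(0.6690, 1.9228, 1.6770) x2=(-1.0396, 0.7786, -1.9453) x3=(1.6270, -1.6934, -0.9021)
step 20: x0=(1.0543, 1.4214, 1.2550) x1=(0.6526, 1.9111, 1.7014) x2=(-1.0538, 0.7548, -1.9714) x3=(1.6184, -1.6878, -0.9170)
step 21: x0=(1.0493, 1.4696, 1.2328) x1=(0.6376, 1.8979, 1.7245) x2=(-1.0680, 0.7310, -1.9975) x3=(1.6098, -1.6822, -0.9318)
step 22: x0=(1.0431, 1.5190, 1.2121) x1=(0.6239, 1.8833, 1.7459) x2=(-1.0822, 0.7073, -2.0235) x3=(1.6012, -1.6766, -0.9467)
step 23: x0=(1.0356, 1.5695, 1.1930) x1=(0.6115, 1.8675, 1.7655) x2=(-1.0964, 0.6835, -2.0496) x3=(1.5927, -1.6710, -0.9615)
step 24: x0=(1.0268, 1.6209, 1.1757) x1=(0.6006, 1.8507, 1.7834) x2=(-1.1105, 0.6598, -2.0757) x3=(1.5841, -1.6653, -0.9764)
step 25: x0=(1.0168, 1.6730, 1.1600) x1=(0.5910, 1.8331, 1.7992) x2=(-1.1247, 0.6360, -2.1017) x3=(1.5755, -1.6597, -0.9912)
step 26: x0=(1.0057, 1.7255, 1.1462) x1=(0.5827, 1.8151, 1.8131) x2=(-1.1389, 0.6122, -2.1278) x3=(1.5669, -1.6541, -1.0061)
step 27: x0=(0.9934, 1.7783, 1.1341) x1=(0.5756, 1.7968, 1.8251) x2=(-1.1531, 0.5885, -2.1539) x3=(1.5583, -1.6485, -1.0209)
step 28: x0=(0.9800, 1.8311, 1.1238) x1=(0.5697, 1.7785, 1.8352) x2=(-1.1673, 0.5647, -2.1799) x3=(1.5498, -1.6429, -1.0358)
step 29: x0=(0.9658, 1.8838, 1.1150) x1=(0.5648, 1.7603, 1.8436) x2=(-1.1815, 0.5410, -2.2060) x3=(1.5412, -1.6373, -1.0506)
step 30: x0=(0.9508, 1.9362, 1.1077) x1=(0.5607, 1.7424, 1.8504) x2=(-1.1957, 0.5172, -2.2321) x3=(1.5326, -1.6317, -1.0655)
step 31: x0=(0.9351, 1.9883, 1.1016) x1=(0.5574, 1.7248, 1.8558) x2=(-1.2099, 0.4934, -2.2581) x3=(1.5240, -1.6261, -1.0803)
step 32: x0=(0.9188, 2.0401, 1.0966) x1=(0.5546, 1.7077, 1.8600) x2=(-1.2241, 0.4697, -2.2842) x3=(1.5154, -1.6205, -1.0952)
step 33: x0=(0.9021, 2.0914, 1.0926) x1=(0.5524, 1.6909, 1.8632) x2=(-1.2382, 0.4459, -2.3103) x3=(1.5068, -1.6148, -1.1100)
step 34: x0=(0.8851, 2.1423, 1.0893) x1=(0.5505, 1.6747, 1.8656) x2=(-1.2524, 0.4222, -2.3363) x3=(1.4983, -1.6092, -1.1249)
step 35: x0=(0.8678, 2.1929, 1.0866) x1=(0.5489, 1.6588, 1.8673) x2=(-1.2666, 0.3984, -2.3624) x3=(1.4897, -1.6036, -1.1397)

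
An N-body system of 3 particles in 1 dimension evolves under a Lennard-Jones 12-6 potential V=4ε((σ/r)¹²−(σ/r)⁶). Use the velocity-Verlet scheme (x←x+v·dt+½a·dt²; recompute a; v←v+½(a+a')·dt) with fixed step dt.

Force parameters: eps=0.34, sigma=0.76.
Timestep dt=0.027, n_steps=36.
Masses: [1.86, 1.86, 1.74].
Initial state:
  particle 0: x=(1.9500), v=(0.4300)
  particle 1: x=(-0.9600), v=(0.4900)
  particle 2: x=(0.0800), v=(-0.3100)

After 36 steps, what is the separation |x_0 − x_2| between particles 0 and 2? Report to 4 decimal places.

step 0: x0=(1.9500) x1=(-0.9600) x2=(0.0800)
step 1: x0=(1.9616) x1=(-0.9466) x2=(0.0715)
step 2: x0=(1.9732) x1=(-0.9329) x2=(0.0625)
step 3: x0=(1.9848) x1=(-0.9187) x2=(0.0532)
step 4: x0=(1.9964) x1=(-0.9042) x2=(0.0435)
step 5: x0=(2.0080) x1=(-0.8892) x2=(0.0333)
step 6: x0=(2.0195) x1=(-0.8739) x2=(0.0227)
step 7: x0=(2.0311) x1=(-0.8581) x2=(0.0117)
step 8: x0=(2.0427) x1=(-0.8422) x2=(0.0005)
step 9: x0=(2.0542) x1=(-0.8265) x2=(-0.0105)
step 10: x0=(2.0658) x1=(-0.8116) x2=(-0.0206)
step 11: x0=(2.0773) x1=(-0.7984) x2=(-0.0288)
step 12: x0=(2.0889) x1=(-0.7886) x2=(-0.0335)
step 13: x0=(2.1004) x1=(-0.7835) x2=(-0.0331)
step 14: x0=(2.1120) x1=(-0.7837) x2=(-0.0270)
step 15: x0=(2.1235) x1=(-0.7885) x2=(-0.0160)
step 16: x0=(2.1350) x1=(-0.7964) x2=(-0.0017)
step 17: x0=(2.1466) x1=(-0.8059) x2=(0.0143)
step 18: x0=(2.1581) x1=(-0.8160) x2=(0.0310)
step 19: x0=(2.1696) x1=(-0.8263) x2=(0.0478)
step 20: x0=(2.1811) x1=(-0.8363) x2=(0.0643)
step 21: x0=(2.1926) x1=(-0.8459) x2=(0.0805)
step 22: x0=(2.2042) x1=(-0.8552) x2=(0.0963)
step 23: x0=(2.2157) x1=(-0.8640) x2=(0.1116)
step 24: x0=(2.2272) x1=(-0.8724) x2=(0.1265)
step 25: x0=(2.2387) x1=(-0.8805) x2=(0.1410)
step 26: x0=(2.2502) x1=(-0.8882) x2=(0.1551)
step 27: x0=(2.2617) x1=(-0.8955) x2=(0.1689)
step 28: x0=(2.2732) x1=(-0.9026) x2=(0.1823)
step 29: x0=(2.2847) x1=(-0.9094) x2=(0.1955)
step 30: x0=(2.2961) x1=(-0.9160) x2=(0.2084)
step 31: x0=(2.3076) x1=(-0.9223) x2=(0.2211)
step 32: x0=(2.3191) x1=(-0.9285) x2=(0.2336)
step 33: x0=(2.3306) x1=(-0.9345) x2=(0.2459)
step 34: x0=(2.3420) x1=(-0.9403) x2=(0.2581)
step 35: x0=(2.3535) x1=(-0.9459) x2=(0.2700)
step 36: x0=(2.3650) x1=(-0.9514) x2=(0.2819)

2.0831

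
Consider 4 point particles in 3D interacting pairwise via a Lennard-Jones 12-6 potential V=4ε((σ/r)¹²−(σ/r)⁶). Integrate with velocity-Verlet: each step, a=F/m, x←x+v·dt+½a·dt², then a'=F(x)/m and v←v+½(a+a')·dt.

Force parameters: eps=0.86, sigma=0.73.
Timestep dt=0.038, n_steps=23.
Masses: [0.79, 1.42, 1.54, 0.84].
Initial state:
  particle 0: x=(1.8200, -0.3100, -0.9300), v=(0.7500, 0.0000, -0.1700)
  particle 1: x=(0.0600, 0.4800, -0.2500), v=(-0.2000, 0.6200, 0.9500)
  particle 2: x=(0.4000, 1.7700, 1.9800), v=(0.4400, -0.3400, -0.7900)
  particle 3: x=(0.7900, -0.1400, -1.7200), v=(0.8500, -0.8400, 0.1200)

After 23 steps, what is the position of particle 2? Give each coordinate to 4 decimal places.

(0.7790, 1.4673, 1.2803)

step 0: x0=(1.8200, -0.3100, -0.9300) x1=(0.0600, 0.4800, -0.2500) x2=(0.4000, 1.7700, 1.9800) x3=(0.7900, -0.1400, -1.7200)
step 1: x0=(1.8482, -0.3099, -0.9367) x1=(0.0524, 0.5035, -0.2139) x2=(0.4167, 1.7571, 1.9500) x3=(0.8226, -0.1720, -1.7152)
step 2: x0=(1.8756, -0.3098, -0.9439) x1=(0.0449, 0.5271, -0.1779) x2=(0.4334, 1.7442, 1.9200) x3=(0.8558, -0.2040, -1.7098)
step 3: x0=(1.9023, -0.3095, -0.9517) x1=(0.0374, 0.5506, -0.1419) x2=(0.4502, 1.7312, 1.8899) x3=(0.8897, -0.2360, -1.7038)
step 4: x0=(1.9281, -0.3092, -0.9601) x1=(0.0299, 0.5741, -0.1059) x2=(0.4669, 1.7183, 1.8599) x3=(0.9243, -0.2681, -1.6972)
step 5: x0=(1.9530, -0.3088, -0.9691) x1=(0.0224, 0.5976, -0.0700) x2=(0.4836, 1.7054, 1.8298) x3=(0.9597, -0.3002, -1.6899)
step 6: x0=(1.9769, -0.3084, -0.9788) x1=(0.0150, 0.6210, -0.0340) x2=(0.5003, 1.6924, 1.7998) x3=(0.9961, -0.3323, -1.6820)
step 7: x0=(1.9996, -0.3081, -0.9894) x1=(0.0075, 0.6445, 0.0019) x2=(0.5170, 1.6795, 1.7697) x3=(1.0336, -0.3644, -1.6732)
step 8: x0=(2.0211, -0.3078, -1.0008) x1=(0.0001, 0.6680, 0.0379) x2=(0.5337, 1.6665, 1.7396) x3=(1.0722, -0.3964, -1.6636)
step 9: x0=(2.0411, -0.3076, -1.0133) x1=(-0.0073, 0.6915, 0.0739) x2=(0.5504, 1.6536, 1.7096) x3=(1.1122, -0.4282, -1.6531)
step 10: x0=(2.0595, -0.3077, -1.0269) x1=(-0.0147, 0.7149, 0.1098) x2=(0.5671, 1.6406, 1.6794) x3=(1.1537, -0.4599, -1.6414)
step 11: x0=(2.0759, -0.3080, -1.0417) x1=(-0.0220, 0.7384, 0.1458) x2=(0.5838, 1.6276, 1.6493) x3=(1.1970, -0.4912, -1.6285)
step 12: x0=(2.0900, -0.3089, -1.0582) x1=(-0.0294, 0.7619, 0.1818) x2=(0.6005, 1.6146, 1.6191) x3=(1.2425, -0.5221, -1.6142)
step 13: x0=(2.1014, -0.3104, -1.0764) x1=(-0.0367, 0.7855, 0.2179) x2=(0.6171, 1.6016, 1.5889) x3=(1.2906, -0.5523, -1.5982)
step 14: x0=(2.1094, -0.3130, -1.0968) x1=(-0.0440, 0.8090, 0.2540) x2=(0.6338, 1.5885, 1.5586) x3=(1.3418, -0.5816, -1.5801)
step 15: x0=(2.1135, -0.3169, -1.1196) x1=(-0.0513, 0.8326, 0.2902) x2=(0.6504, 1.5754, 1.5283) x3=(1.3967, -0.6096, -1.5597)
step 16: x0=(2.1135, -0.3224, -1.1450) x1=(-0.0585, 0.8563, 0.3265) x2=(0.6669, 1.5622, 1.4979) x3=(1.4554, -0.6360, -1.5369)
step 17: x0=(2.1125, -0.3285, -1.1709) x1=(-0.0656, 0.8800, 0.3628) x2=(0.6834, 1.5490, 1.4674) x3=(1.5151, -0.6620, -1.5136)
step 18: x0=(2.1262, -0.3263, -1.1884) x1=(-0.0726, 0.9038, 0.3993) x2=(0.6998, 1.5357, 1.4368) x3=(1.5609, -0.6957, -1.4982)
step 19: x0=(2.1677, -0.3059, -1.1906) x1=(-0.0795, 0.9277, 0.4360) x2=(0.7161, 1.5223, 1.4060) x3=(1.5806, -0.7464, -1.4972)
step 20: x0=(2.2133, -0.2825, -1.1907) x1=(-0.0863, 0.9518, 0.4729) x2=(0.7322, 1.5088, 1.3750) x3=(1.5964, -0.8001, -1.4981)
step 21: x0=(2.2559, -0.2617, -1.1924) x1=(-0.0928, 0.9760, 0.5101) x2=(0.7481, 1.4952, 1.3437) x3=(1.6151, -0.8514, -1.4977)
step 22: x0=(2.2949, -0.2441, -1.1957) x1=(-0.0989, 1.0003, 0.5475) x2=(0.7638, 1.4813, 1.3122) x3=(1.6372, -0.8995, -1.4956)
step 23: x0=(2.3309, -0.2294, -1.2003) x1=(-0.1047, 1.0250, 0.5854) x2=(0.7790, 1.4673, 1.2803) x3=(1.6620, -0.9449, -1.4923)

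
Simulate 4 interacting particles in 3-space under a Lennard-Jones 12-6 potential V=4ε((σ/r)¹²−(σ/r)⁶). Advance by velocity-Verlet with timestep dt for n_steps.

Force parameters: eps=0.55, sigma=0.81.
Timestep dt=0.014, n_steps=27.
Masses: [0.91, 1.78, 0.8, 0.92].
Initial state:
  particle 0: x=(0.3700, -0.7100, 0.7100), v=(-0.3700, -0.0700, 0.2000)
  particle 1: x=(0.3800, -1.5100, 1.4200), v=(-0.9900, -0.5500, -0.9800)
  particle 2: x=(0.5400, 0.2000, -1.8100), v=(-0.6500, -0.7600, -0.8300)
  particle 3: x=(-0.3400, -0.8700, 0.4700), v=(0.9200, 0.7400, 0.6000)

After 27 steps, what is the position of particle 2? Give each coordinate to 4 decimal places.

(0.2942, -0.0875, -2.1232)

step 0: x0=(0.3700, -0.7100, 0.7100) x1=(0.3800, -1.5100, 1.4200) x2=(0.5400, 0.2000, -1.8100) x3=(-0.3400, -0.8700, 0.4700)
step 1: x0=(0.3691, -0.7101, 0.7144) x1=(0.3661, -1.5176, 1.4062) x2=(0.5309, 0.1894, -1.8216) x3=(-0.3313, -0.8606, 0.4770)
step 2: x0=(0.3792, -0.7081, 0.7226) x1=(0.3522, -1.5251, 1.3923) x2=(0.5218, 0.1787, -1.8332) x3=(-0.3335, -0.8536, 0.4804)
step 3: x0=(0.3978, -0.7047, 0.7340) x1=(0.3383, -1.5324, 1.3782) x2=(0.5127, 0.1681, -1.8449) x3=(-0.3440, -0.8484, 0.4810)
step 4: x0=(0.4209, -0.7006, 0.7471) x1=(0.3244, -1.5396, 1.3640) x2=(0.5036, 0.1574, -1.8565) x3=(-0.3589, -0.8441, 0.4801)
step 5: x0=(0.4455, -0.6965, 0.7610) x1=(0.3104, -1.5466, 1.3497) x2=(0.4945, 0.1468, -1.8681) x3=(-0.3754, -0.8401, 0.4788)
step 6: x0=(0.4706, -0.6925, 0.7752) x1=(0.2965, -1.5534, 1.3352) x2=(0.4854, 0.1361, -1.8797) x3=(-0.3922, -0.8362, 0.4773)
step 7: x0=(0.4954, -0.6889, 0.7895) x1=(0.2825, -1.5601, 1.3206) x2=(0.4763, 0.1255, -1.8913) x3=(-0.4089, -0.8324, 0.4760)
step 8: x0=(0.5199, -0.6856, 0.8039) x1=(0.2686, -1.5666, 1.3058) x2=(0.4672, 0.1149, -1.9029) x3=(-0.4252, -0.8286, 0.4749)
step 9: x0=(0.5440, -0.6827, 0.8184) x1=(0.2546, -1.5729, 1.2910) x2=(0.4581, 0.1042, -1.9145) x3=(-0.4411, -0.8249, 0.4739)
step 10: x0=(0.5677, -0.6800, 0.8329) x1=(0.2407, -1.5790, 1.2760) x2=(0.4490, 0.0936, -1.9261) x3=(-0.4566, -0.8211, 0.4732)
step 11: x0=(0.5910, -0.6777, 0.8474) x1=(0.2268, -1.5850, 1.2610) x2=(0.4399, 0.0829, -1.9377) x3=(-0.4719, -0.8174, 0.4725)
step 12: x0=(0.6140, -0.6757, 0.8620) x1=(0.2129, -1.5908, 1.2458) x2=(0.4308, 0.0723, -1.9493) x3=(-0.4868, -0.8137, 0.4720)
step 13: x0=(0.6367, -0.6740, 0.8766) x1=(0.1991, -1.5964, 1.2306) x2=(0.4217, 0.0616, -1.9609) x3=(-0.5015, -0.8100, 0.4717)
step 14: x0=(0.6591, -0.6725, 0.8913) x1=(0.1853, -1.6019, 1.2152) x2=(0.4126, 0.0510, -1.9725) x3=(-0.5160, -0.8064, 0.4715)
step 15: x0=(0.6812, -0.6713, 0.9060) x1=(0.1715, -1.6071, 1.1998) x2=(0.4035, 0.0403, -1.9841) x3=(-0.5303, -0.8028, 0.4714)
step 16: x0=(0.7031, -0.6704, 0.9207) x1=(0.1577, -1.6123, 1.1843) x2=(0.3944, 0.0297, -1.9957) x3=(-0.5444, -0.7993, 0.4713)
step 17: x0=(0.7248, -0.6697, 0.9355) x1=(0.1440, -1.6173, 1.1688) x2=(0.3853, 0.0190, -2.0073) x3=(-0.5584, -0.7959, 0.4714)
step 18: x0=(0.7463, -0.6692, 0.9503) x1=(0.1303, -1.6221, 1.1532) x2=(0.3762, 0.0084, -2.0189) x3=(-0.5722, -0.7925, 0.4716)
step 19: x0=(0.7676, -0.6689, 0.9651) x1=(0.1167, -1.6268, 1.1375) x2=(0.3670, -0.0023, -2.0305) x3=(-0.5859, -0.7892, 0.4719)
step 20: x0=(0.7888, -0.6687, 0.9799) x1=(0.1030, -1.6314, 1.1218) x2=(0.3579, -0.0129, -2.0421) x3=(-0.5995, -0.7860, 0.4722)
step 21: x0=(0.8097, -0.6687, 0.9947) x1=(0.0894, -1.6358, 1.1061) x2=(0.3488, -0.0236, -2.0537) x3=(-0.6130, -0.7829, 0.4726)
step 22: x0=(0.8306, -0.6689, 1.0095) x1=(0.0758, -1.6402, 1.0903) x2=(0.3397, -0.0342, -2.0653) x3=(-0.6263, -0.7798, 0.4731)
step 23: x0=(0.8513, -0.6692, 1.0244) x1=(0.0622, -1.6444, 1.0744) x2=(0.3306, -0.0449, -2.0769) x3=(-0.6396, -0.7769, 0.4737)
step 24: x0=(0.8719, -0.6696, 1.0392) x1=(0.0487, -1.6485, 1.0586) x2=(0.3215, -0.0555, -2.0885) x3=(-0.6527, -0.7740, 0.4743)
step 25: x0=(0.8924, -0.6701, 1.0540) x1=(0.0351, -1.6526, 1.0427) x2=(0.3124, -0.0662, -2.1000) x3=(-0.6658, -0.7712, 0.4751)
step 26: x0=(0.9128, -0.6706, 1.0688) x1=(0.0215, -1.6565, 1.0267) x2=(0.3033, -0.0768, -2.1116) x3=(-0.6788, -0.7685, 0.4758)
step 27: x0=(0.9331, -0.6713, 1.0836) x1=(0.0079, -1.6604, 1.0108) x2=(0.2942, -0.0875, -2.1232) x3=(-0.6916, -0.7659, 0.4767)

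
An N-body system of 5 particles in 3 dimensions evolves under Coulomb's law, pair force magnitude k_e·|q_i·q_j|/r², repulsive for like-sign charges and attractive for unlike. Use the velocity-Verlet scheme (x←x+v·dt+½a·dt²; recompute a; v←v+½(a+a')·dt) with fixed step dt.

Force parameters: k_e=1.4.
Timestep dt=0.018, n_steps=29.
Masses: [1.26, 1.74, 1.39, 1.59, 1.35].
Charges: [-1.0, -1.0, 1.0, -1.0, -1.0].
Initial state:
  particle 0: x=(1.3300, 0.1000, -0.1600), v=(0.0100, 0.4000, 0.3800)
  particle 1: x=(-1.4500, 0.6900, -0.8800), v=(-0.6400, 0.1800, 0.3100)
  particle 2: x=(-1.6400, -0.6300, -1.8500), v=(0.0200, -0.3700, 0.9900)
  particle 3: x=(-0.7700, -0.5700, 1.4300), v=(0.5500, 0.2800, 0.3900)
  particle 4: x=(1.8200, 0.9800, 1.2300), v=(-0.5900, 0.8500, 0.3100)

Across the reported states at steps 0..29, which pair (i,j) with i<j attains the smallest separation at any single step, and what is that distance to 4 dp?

step 0: x0=(1.3300, 0.1000, -0.1600) x1=(-1.4500, 0.6900, -0.8800) x2=(-1.6400, -0.6300, -1.8500) x3=(-0.7700, -0.5700, 1.4300) x4=(1.8200, 0.9800, 1.2300)
step 1: x0=(1.3302, 0.1072, -0.1532) x1=(-1.4616, 0.6932, -0.8745) x2=(-1.6396, -0.6366, -1.8321) x3=(-0.7601, -0.5650, 1.4370) x4=(1.8094, 0.9953, 1.2356)
step 2: x0=(1.3304, 0.1143, -0.1466) x1=(-1.4732, 0.6964, -0.8690) x2=(-1.6392, -0.6431, -1.8141) x3=(-0.7503, -0.5600, 1.4441) x4=(1.7989, 1.0107, 1.2413)
step 3: x0=(1.3306, 0.1213, -0.1401) x1=(-1.4848, 0.6995, -0.8637) x2=(-1.6387, -0.6495, -1.7960) x3=(-0.7405, -0.5551, 1.4512) x4=(1.7885, 1.0262, 1.2472)
step 4: x0=(1.3309, 0.1283, -0.1337) x1=(-1.4966, 0.7025, -0.8585) x2=(-1.6381, -0.6558, -1.7778) x3=(-0.7308, -0.5502, 1.4583) x4=(1.7781, 1.0418, 1.2531)
step 5: x0=(1.3311, 0.1352, -0.1274) x1=(-1.5084, 0.7055, -0.8534) x2=(-1.6375, -0.6619, -1.7594) x3=(-0.7212, -0.5454, 1.4655) x4=(1.7678, 1.0574, 1.2591)
step 6: x0=(1.3314, 0.1420, -0.1213) x1=(-1.5202, 0.7084, -0.8483) x2=(-1.6369, -0.6680, -1.7410) x3=(-0.7116, -0.5406, 1.4727) x4=(1.7576, 1.0732, 1.2651)
step 7: x0=(1.3317, 0.1488, -0.1153) x1=(-1.5321, 0.7113, -0.8434) x2=(-1.6362, -0.6739, -1.7224) x3=(-0.7020, -0.5358, 1.4800) x4=(1.7474, 1.0890, 1.2713)
step 8: x0=(1.3320, 0.1555, -0.1095) x1=(-1.5441, 0.7141, -0.8386) x2=(-1.6355, -0.6798, -1.7037) x3=(-0.6925, -0.5311, 1.4872) x4=(1.7373, 1.1048, 1.2776)
step 9: x0=(1.3324, 0.1621, -0.1038) x1=(-1.5561, 0.7168, -0.8338) x2=(-1.6347, -0.6855, -1.6849) x3=(-0.6831, -0.5265, 1.4945) x4=(1.7273, 1.1208, 1.2840)
step 10: x0=(1.3328, 0.1687, -0.0982) x1=(-1.5682, 0.7195, -0.8292) x2=(-1.6338, -0.6911, -1.6660) x3=(-0.6737, -0.5218, 1.5019) x4=(1.7173, 1.1368, 1.2904)
step 11: x0=(1.3332, 0.1752, -0.0927) x1=(-1.5804, 0.7221, -0.8246) x2=(-1.6330, -0.6966, -1.6469) x3=(-0.6643, -0.5173, 1.5092) x4=(1.7074, 1.1530, 1.2969)
step 12: x0=(1.3336, 0.1816, -0.0874) x1=(-1.5926, 0.7246, -0.8202) x2=(-1.6320, -0.7019, -1.6278) x3=(-0.6550, -0.5128, 1.5166) x4=(1.6976, 1.1692, 1.3036)
step 13: x0=(1.3340, 0.1880, -0.0822) x1=(-1.6048, 0.7271, -0.8158) x2=(-1.6311, -0.7072, -1.6085) x3=(-0.6458, -0.5083, 1.5241) x4=(1.6878, 1.1855, 1.3103)
step 14: x0=(1.3345, 0.1943, -0.0771) x1=(-1.6171, 0.7295, -0.8115) x2=(-1.6300, -0.7123, -1.5892) x3=(-0.6366, -0.5039, 1.5315) x4=(1.6781, 1.2018, 1.3171)
step 15: x0=(1.3350, 0.2005, -0.0722) x1=(-1.6295, 0.7318, -0.8074) x2=(-1.6290, -0.7173, -1.5697) x3=(-0.6275, -0.4995, 1.5390) x4=(1.6685, 1.2183, 1.3240)
step 16: x0=(1.3355, 0.2067, -0.0674) x1=(-1.6419, 0.7341, -0.8033) x2=(-1.6279, -0.7222, -1.5502) x3=(-0.6184, -0.4952, 1.5466) x4=(1.6589, 1.2348, 1.3310)
step 17: x0=(1.3361, 0.2127, -0.0627) x1=(-1.6543, 0.7363, -0.7992) x2=(-1.6267, -0.7269, -1.5305) x3=(-0.6094, -0.4909, 1.5541) x4=(1.6494, 1.2514, 1.3380)
step 18: x0=(1.3366, 0.2188, -0.0581) x1=(-1.6669, 0.7384, -0.7953) x2=(-1.6255, -0.7315, -1.5107) x3=(-0.6005, -0.4867, 1.5617) x4=(1.6399, 1.2681, 1.3452)
step 19: x0=(1.3372, 0.2247, -0.0537) x1=(-1.6794, 0.7405, -0.7915) x2=(-1.6243, -0.7360, -1.4908) x3=(-0.5916, -0.4825, 1.5693) x4=(1.6305, 1.2849, 1.3524)
step 20: x0=(1.3379, 0.2306, -0.0494) x1=(-1.6920, 0.7424, -0.7877) x2=(-1.6230, -0.7404, -1.4708) x3=(-0.5827, -0.4784, 1.5770) x4=(1.6211, 1.3018, 1.3597)
step 21: x0=(1.3385, 0.2364, -0.0452) x1=(-1.7047, 0.7444, -0.7840) x2=(-1.6217, -0.7447, -1.4508) x3=(-0.5739, -0.4743, 1.5847) x4=(1.6118, 1.3188, 1.3671)
step 22: x0=(1.3392, 0.2422, -0.0411) x1=(-1.7174, 0.7462, -0.7804) x2=(-1.6204, -0.7488, -1.4306) x3=(-0.5652, -0.4703, 1.5924) x4=(1.6026, 1.3358, 1.3746)
step 23: x0=(1.3399, 0.2479, -0.0372) x1=(-1.7301, 0.7480, -0.7769) x2=(-1.6190, -0.7528, -1.4103) x3=(-0.5565, -0.4664, 1.6001) x4=(1.5934, 1.3530, 1.3821)
step 24: x0=(1.3407, 0.2535, -0.0334) x1=(-1.7429, 0.7496, -0.7735) x2=(-1.6176, -0.7566, -1.3899) x3=(-0.5478, -0.4624, 1.6079) x4=(1.5843, 1.3702, 1.3898)
step 25: x0=(1.3415, 0.2590, -0.0297) x1=(-1.7557, 0.7512, -0.7701) x2=(-1.6161, -0.7604, -1.3694) x3=(-0.5392, -0.4586, 1.6157) x4=(1.5752, 1.3875, 1.3975)
step 26: x0=(1.3423, 0.2645, -0.0261) x1=(-1.7686, 0.7528, -0.7668) x2=(-1.6147, -0.7640, -1.3489) x3=(-0.5307, -0.4547, 1.6236) x4=(1.5662, 1.4049, 1.4053)
step 27: x0=(1.3431, 0.2699, -0.0227) x1=(-1.7815, 0.7542, -0.7636) x2=(-1.6131, -0.7674, -1.3282) x3=(-0.5222, -0.4510, 1.6314) x4=(1.5572, 1.4223, 1.4131)
step 28: x0=(1.3440, 0.2753, -0.0193) x1=(-1.7944, 0.7556, -0.7604) x2=(-1.6116, -0.7708, -1.3074) x3=(-0.5138, -0.4473, 1.6393) x4=(1.5483, 1.4399, 1.4211)
step 29: x0=(1.3449, 0.2806, -0.0161) x1=(-1.8074, 0.7569, -0.7573) x2=(-1.6100, -0.7740, -1.2866) x3=(-0.5054, -0.4436, 1.6472) x4=(1.5394, 1.4575, 1.4291)

pair (1,2), distance 1.6317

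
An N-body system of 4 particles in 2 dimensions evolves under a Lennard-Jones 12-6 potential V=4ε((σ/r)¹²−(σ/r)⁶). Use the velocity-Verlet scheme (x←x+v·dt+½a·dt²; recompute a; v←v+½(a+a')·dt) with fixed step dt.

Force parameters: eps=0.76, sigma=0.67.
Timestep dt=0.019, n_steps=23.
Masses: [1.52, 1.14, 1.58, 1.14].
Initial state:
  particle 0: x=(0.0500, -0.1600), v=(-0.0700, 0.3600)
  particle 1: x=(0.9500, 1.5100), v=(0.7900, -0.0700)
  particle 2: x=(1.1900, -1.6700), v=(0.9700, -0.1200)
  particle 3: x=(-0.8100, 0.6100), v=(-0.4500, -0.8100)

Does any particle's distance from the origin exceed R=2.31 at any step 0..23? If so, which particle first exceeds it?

yes, particle 2

step 0: x0=(0.0500, -0.1600) x1=(0.9500, 1.5100) x2=(1.1900, -1.6700) x3=(-0.8100, 0.6100)
step 1: x0=(0.0486, -0.1531) x1=(0.9650, 1.5087) x2=(1.2084, -1.6723) x3=(-0.8185, 0.5946)
step 2: x0=(0.0471, -0.1461) x1=(0.9800, 1.5073) x2=(1.2269, -1.6746) x3=(-0.8268, 0.5790)
step 3: x0=(0.0456, -0.1391) x1=(0.9950, 1.5060) x2=(1.2453, -1.6768) x3=(-0.8350, 0.5633)
step 4: x0=(0.0439, -0.1319) x1=(1.0100, 1.5046) x2=(1.2637, -1.6791) x3=(-0.8430, 0.5475)
step 5: x0=(0.0420, -0.1246) x1=(1.0250, 1.5033) x2=(1.2821, -1.6814) x3=(-0.8509, 0.5315)
step 6: x0=(0.0401, -0.1173) x1=(1.0399, 1.5019) x2=(1.3005, -1.6836) x3=(-0.8585, 0.5154)
step 7: x0=(0.0380, -0.1098) x1=(1.0549, 1.5005) x2=(1.3190, -1.6859) x3=(-0.8660, 0.4992)
step 8: x0=(0.0357, -0.1022) x1=(1.0699, 1.4991) x2=(1.3374, -1.6881) x3=(-0.8732, 0.4828)
step 9: x0=(0.0333, -0.0945) x1=(1.0848, 1.4978) x2=(1.3558, -1.6904) x3=(-0.8802, 0.4663)
step 10: x0=(0.0307, -0.0867) x1=(1.0998, 1.4964) x2=(1.3742, -1.6927) x3=(-0.8870, 0.4497)
step 11: x0=(0.0279, -0.0788) x1=(1.1148, 1.4950) x2=(1.3926, -1.6949) x3=(-0.8935, 0.4329)
step 12: x0=(0.0249, -0.0707) x1=(1.1297, 1.4936) x2=(1.4110, -1.6972) x3=(-0.8997, 0.4159)
step 13: x0=(0.0216, -0.0626) x1=(1.1446, 1.4922) x2=(1.4294, -1.6994) x3=(-0.9057, 0.3988)
step 14: x0=(0.0182, -0.0543) x1=(1.1596, 1.4907) x2=(1.4478, -1.7017) x3=(-0.9113, 0.3815)
step 15: x0=(0.0145, -0.0459) x1=(1.1745, 1.4893) x2=(1.4662, -1.7039) x3=(-0.9166, 0.3641)
step 16: x0=(0.0106, -0.0374) x1=(1.1895, 1.4879) x2=(1.4846, -1.7061) x3=(-0.9215, 0.3465)
step 17: x0=(0.0063, -0.0287) x1=(1.2044, 1.4865) x2=(1.5030, -1.7084) x3=(-0.9261, 0.3288)
step 18: x0=(0.0018, -0.0200) x1=(1.2193, 1.4850) x2=(1.5214, -1.7106) x3=(-0.9302, 0.3109)
step 19: x0=(-0.0031, -0.0111) x1=(1.2342, 1.4836) x2=(1.5398, -1.7129) x3=(-0.9340, 0.2929)
step 20: x0=(-0.0082, -0.0021) x1=(1.2491, 1.4822) x2=(1.5582, -1.7151) x3=(-0.9372, 0.2747)
step 21: x0=(-0.0138, 0.0070) x1=(1.2640, 1.4807) x2=(1.5766, -1.7174) x3=(-0.9400, 0.2563)
step 22: x0=(-0.0197, 0.0162) x1=(1.2789, 1.4793) x2=(1.5950, -1.7196) x3=(-0.9423, 0.2379)
step 23: x0=(-0.0261, 0.0255) x1=(1.2938, 1.4778) x2=(1.6134, -1.7218) x3=(-0.9440, 0.2193)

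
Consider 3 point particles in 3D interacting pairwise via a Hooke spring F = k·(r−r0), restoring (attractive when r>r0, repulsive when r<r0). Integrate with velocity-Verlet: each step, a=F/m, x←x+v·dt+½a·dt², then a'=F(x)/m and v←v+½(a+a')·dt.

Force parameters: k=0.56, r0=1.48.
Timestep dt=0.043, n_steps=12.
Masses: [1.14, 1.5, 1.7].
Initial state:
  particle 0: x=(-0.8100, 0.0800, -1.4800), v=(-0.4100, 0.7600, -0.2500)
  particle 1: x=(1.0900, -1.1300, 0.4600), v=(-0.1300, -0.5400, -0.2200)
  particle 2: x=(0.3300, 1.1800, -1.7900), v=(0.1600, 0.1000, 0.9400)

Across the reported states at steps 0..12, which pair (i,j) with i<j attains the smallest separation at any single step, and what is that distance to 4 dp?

pair (0,2), distance 1.5724

step 0: x0=(-0.8100, 0.0800, -1.4800) x1=(1.0900, -1.1300, 0.4600) x2=(0.3300, 1.1800, -1.7900)
step 1: x0=(-0.8272, 0.1124, -1.4903) x1=(1.0839, -1.1526, 0.4498) x2=(0.3370, 1.1839, -1.7492)
step 2: x0=(-0.8433, 0.1444, -1.4998) x1=(1.0769, -1.1738, 0.4380) x2=(0.3442, 1.1869, -1.7076)
step 3: x0=(-0.8586, 0.1758, -1.5083) x1=(1.0689, -1.1937, 0.4248) x2=(0.3515, 1.1891, -1.6654)
step 4: x0=(-0.8728, 0.2066, -1.5160) x1=(1.0600, -1.2122, 0.4101) x2=(0.3591, 1.1905, -1.6224)
step 5: x0=(-0.8861, 0.2368, -1.5227) x1=(1.0501, -1.2293, 0.3939) x2=(0.3668, 1.1911, -1.5787)
step 6: x0=(-0.8984, 0.2664, -1.5286) x1=(1.0393, -1.2449, 0.3763) x2=(0.3747, 1.1908, -1.5344)
step 7: x0=(-0.9096, 0.2952, -1.5335) x1=(1.0275, -1.2592, 0.3574) x2=(0.3828, 1.1897, -1.4895)
step 8: x0=(-0.9199, 0.3234, -1.5376) x1=(1.0148, -1.2719, 0.3370) x2=(0.3911, 1.1878, -1.4440)
step 9: x0=(-0.9292, 0.3509, -1.5407) x1=(1.0012, -1.2832, 0.3154) x2=(0.3995, 1.1851, -1.3979)
step 10: x0=(-0.9375, 0.3777, -1.5430) x1=(0.9866, -1.2931, 0.2924) x2=(0.4080, 1.1815, -1.3513)
step 11: x0=(-0.9448, 0.4036, -1.5443) x1=(0.9711, -1.3014, 0.2682) x2=(0.4167, 1.1772, -1.3042)
step 12: x0=(-0.9511, 0.4288, -1.5448) x1=(0.9548, -1.3083, 0.2428) x2=(0.4255, 1.1721, -1.2566)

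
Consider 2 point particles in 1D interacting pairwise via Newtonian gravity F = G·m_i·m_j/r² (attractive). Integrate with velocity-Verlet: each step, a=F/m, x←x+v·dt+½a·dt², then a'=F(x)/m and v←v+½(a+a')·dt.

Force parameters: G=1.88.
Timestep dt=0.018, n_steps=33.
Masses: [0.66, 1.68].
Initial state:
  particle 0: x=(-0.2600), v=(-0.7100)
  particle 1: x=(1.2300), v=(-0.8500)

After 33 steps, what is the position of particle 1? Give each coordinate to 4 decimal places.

(0.6117)

step 0: x0=(-0.2600) x1=(1.2300)
step 1: x0=(-0.2725) x1=(1.2146)
step 2: x0=(-0.2846) x1=(1.1990)
step 3: x0=(-0.2963) x1=(1.1833)
step 4: x0=(-0.3074) x1=(1.1673)
step 5: x0=(-0.3181) x1=(1.1512)
step 6: x0=(-0.3283) x1=(1.1349)
step 7: x0=(-0.3380) x1=(1.1184)
step 8: x0=(-0.3473) x1=(1.1017)
step 9: x0=(-0.3561) x1=(1.0848)
step 10: x0=(-0.3643) x1=(1.0678)
step 11: x0=(-0.3721) x1=(1.0505)
step 12: x0=(-0.3794) x1=(1.0330)
step 13: x0=(-0.3861) x1=(1.0154)
step 14: x0=(-0.3923) x1=(0.9975)
step 15: x0=(-0.3980) x1=(0.9794)
step 16: x0=(-0.4032) x1=(0.9611)
step 17: x0=(-0.4078) x1=(0.9426)
step 18: x0=(-0.4119) x1=(0.9239)
step 19: x0=(-0.4153) x1=(0.9049)
step 20: x0=(-0.4182) x1=(0.8857)
step 21: x0=(-0.4205) x1=(0.8663)
step 22: x0=(-0.4222) x1=(0.8467)
step 23: x0=(-0.4232) x1=(0.8267)
step 24: x0=(-0.4236) x1=(0.8066)
step 25: x0=(-0.4233) x1=(0.7861)
step 26: x0=(-0.4223) x1=(0.7654)
step 27: x0=(-0.4206) x1=(0.7444)
step 28: x0=(-0.4181) x1=(0.7231)
step 29: x0=(-0.4149) x1=(0.7015)
step 30: x0=(-0.4108) x1=(0.6796)
step 31: x0=(-0.4058) x1=(0.6573)
step 32: x0=(-0.4000) x1=(0.6347)
step 33: x0=(-0.3932) x1=(0.6117)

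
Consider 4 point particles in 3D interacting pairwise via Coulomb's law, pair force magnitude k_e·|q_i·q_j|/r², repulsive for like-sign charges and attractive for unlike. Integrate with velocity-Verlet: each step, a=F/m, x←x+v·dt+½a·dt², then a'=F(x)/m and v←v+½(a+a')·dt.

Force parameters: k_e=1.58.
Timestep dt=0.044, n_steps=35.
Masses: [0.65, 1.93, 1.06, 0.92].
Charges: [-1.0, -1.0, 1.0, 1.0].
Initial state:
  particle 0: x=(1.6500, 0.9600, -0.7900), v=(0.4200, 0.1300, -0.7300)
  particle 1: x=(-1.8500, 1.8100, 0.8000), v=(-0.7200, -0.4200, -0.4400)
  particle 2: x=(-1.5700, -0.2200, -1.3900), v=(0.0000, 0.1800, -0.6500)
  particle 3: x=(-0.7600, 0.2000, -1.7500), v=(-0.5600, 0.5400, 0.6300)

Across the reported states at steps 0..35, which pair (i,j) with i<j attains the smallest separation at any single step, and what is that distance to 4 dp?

step 0: x0=(1.6500, 0.9600, -0.7900) x1=(-1.8500, 1.8100, 0.8000) x2=(-1.5700, -0.2200, -1.3900) x3=(-0.7600, 0.2000, -1.7500)
step 1: x0=(1.6681, 0.9655, -0.8223) x1=(-1.8817, 1.7914, 0.7805) x2=(-1.5711, -0.2126, -1.4179) x3=(-0.7831, 0.2246, -1.7227)
step 2: x0=(1.6856, 0.9707, -0.8551) x1=(-1.9134, 1.7727, 0.7609) x2=(-1.5747, -0.2063, -1.4445) x3=(-0.8028, 0.2513, -1.6962)
step 3: x0=(1.7024, 0.9755, -0.8882) x1=(-1.9451, 1.7538, 0.7409) x2=(-1.5809, -0.2014, -1.4700) x3=(-0.8191, 0.2801, -1.6703)
step 4: x0=(1.7186, 0.9800, -0.9216) x1=(-1.9768, 1.7347, 0.7208) x2=(-1.5897, -0.1980, -1.4944) x3=(-0.8319, 0.3112, -1.6448)
step 5: x0=(1.7340, 0.9841, -0.9554) x1=(-2.0085, 1.7154, 0.7004) x2=(-1.6011, -0.1961, -1.5180) x3=(-0.8412, 0.3447, -1.6195)
step 6: x0=(1.7488, 0.9880, -0.9895) x1=(-2.0402, 1.6959, 0.6798) x2=(-1.6150, -0.1958, -1.5409) x3=(-0.8472, 0.3807, -1.5942)
step 7: x0=(1.7628, 0.9915, -1.0239) x1=(-2.0719, 1.6762, 0.6589) x2=(-1.6312, -0.1971, -1.5634) x3=(-0.8500, 0.4191, -1.5688)
step 8: x0=(1.7762, 0.9947, -1.0586) x1=(-2.1035, 1.6564, 0.6378) x2=(-1.6495, -0.1999, -1.5856) x3=(-0.8500, 0.4599, -1.5429)
step 9: x0=(1.7888, 0.9977, -1.0936) x1=(-2.1351, 1.6363, 0.6164) x2=(-1.6698, -0.2042, -1.6076) x3=(-0.8474, 0.5030, -1.5165)
step 10: x0=(1.8008, 1.0004, -1.1288) x1=(-2.1667, 1.6161, 0.5948) x2=(-1.6917, -0.2097, -1.6296) x3=(-0.8424, 0.5481, -1.4894)
step 11: x0=(1.8120, 1.0028, -1.1642) x1=(-2.1981, 1.5956, 0.5728) x2=(-1.7152, -0.2165, -1.6515) x3=(-0.8353, 0.5951, -1.4616)
step 12: x0=(1.8225, 1.0050, -1.1999) x1=(-2.2295, 1.5750, 0.5506) x2=(-1.7399, -0.2242, -1.6735) x3=(-0.8264, 0.6439, -1.4330)
step 13: x0=(1.8323, 1.0070, -1.2357) x1=(-2.2609, 1.5542, 0.5281) x2=(-1.7658, -0.2329, -1.6954) x3=(-0.8159, 0.6943, -1.4037)
step 14: x0=(1.8413, 1.0087, -1.2717) x1=(-2.2921, 1.5332, 0.5052) x2=(-1.7926, -0.2423, -1.7175) x3=(-0.8039, 0.7462, -1.3735)
step 15: x0=(1.8495, 1.0103, -1.3079) x1=(-2.3232, 1.5120, 0.4821) x2=(-1.8202, -0.2525, -1.7395) x3=(-0.7906, 0.7994, -1.3426)
step 16: x0=(1.8571, 1.0117, -1.3442) x1=(-2.3542, 1.4906, 0.4587) x2=(-1.8486, -0.2632, -1.7617) x3=(-0.7763, 0.8537, -1.3109)
step 17: x0=(1.8638, 1.0129, -1.3806) x1=(-2.3850, 1.4691, 0.4350) x2=(-1.8776, -0.2744, -1.7838) x3=(-0.7610, 0.9092, -1.2784)
step 18: x0=(1.8698, 1.0140, -1.4171) x1=(-2.4157, 1.4474, 0.4109) x2=(-1.9071, -0.2861, -1.8059) x3=(-0.7448, 0.9655, -1.2452)
step 19: x0=(1.8751, 1.0150, -1.4537) x1=(-2.4463, 1.4255, 0.3866) x2=(-1.9372, -0.2981, -1.8280) x3=(-0.7279, 1.0227, -1.2113)
step 20: x0=(1.8795, 1.0158, -1.4903) x1=(-2.4767, 1.4034, 0.3619) x2=(-1.9676, -0.3103, -1.8501) x3=(-0.7103, 1.0807, -1.1768)
step 21: x0=(1.8833, 1.0166, -1.5269) x1=(-2.5069, 1.3813, 0.3369) x2=(-1.9984, -0.3228, -1.8722) x3=(-0.6922, 1.1393, -1.1417)
step 22: x0=(1.8862, 1.0173, -1.5635) x1=(-2.5369, 1.3589, 0.3116) x2=(-2.0295, -0.3355, -1.8942) x3=(-0.6735, 1.1984, -1.1060)
step 23: x0=(1.8884, 1.0179, -1.6001) x1=(-2.5667, 1.3364, 0.2860) x2=(-2.0608, -0.3484, -1.9161) x3=(-0.6544, 1.2581, -1.0697)
step 24: x0=(1.8899, 1.0185, -1.6367) x1=(-2.5963, 1.3138, 0.2602) x2=(-2.0925, -0.3614, -1.9379) x3=(-0.6350, 1.3182, -1.0330)
step 25: x0=(1.8906, 1.0191, -1.6732) x1=(-2.6256, 1.2911, 0.2340) x2=(-2.1243, -0.3744, -1.9596) x3=(-0.6153, 1.3786, -0.9959)
step 26: x0=(1.8906, 1.0197, -1.7096) x1=(-2.6548, 1.2683, 0.2075) x2=(-2.1563, -0.3875, -1.9811) x3=(-0.5952, 1.4393, -0.9583)
step 27: x0=(1.8900, 1.0203, -1.7459) x1=(-2.6837, 1.2454, 0.1808) x2=(-2.1885, -0.4006, -2.0026) x3=(-0.5750, 1.5002, -0.9204)
step 28: x0=(1.8886, 1.0209, -1.7821) x1=(-2.7125, 1.2224, 0.1538) x2=(-2.2209, -0.4137, -2.0239) x3=(-0.5545, 1.5613, -0.8823)
step 29: x0=(1.8865, 1.0216, -1.8182) x1=(-2.7410, 1.1993, 0.1266) x2=(-2.2534, -0.4268, -2.0450) x3=(-0.5339, 1.6225, -0.8438)
step 30: x0=(1.8838, 1.0223, -1.8541) x1=(-2.7692, 1.1762, 0.0991) x2=(-2.2860, -0.4399, -2.0660) x3=(-0.5131, 1.6838, -0.8052)
step 31: x0=(1.8805, 1.0231, -1.8898) x1=(-2.7973, 1.1529, 0.0714) x2=(-2.3187, -0.4529, -2.0868) x3=(-0.4922, 1.7451, -0.7664)
step 32: x0=(1.8765, 1.0240, -1.9254) x1=(-2.8252, 1.1296, 0.0434) x2=(-2.3516, -0.4658, -2.1074) x3=(-0.4712, 1.8064, -0.7274)
step 33: x0=(1.8720, 1.0250, -1.9607) x1=(-2.8528, 1.1063, 0.0153) x2=(-2.3845, -0.4787, -2.1278) x3=(-0.4501, 1.8677, -0.6884)
step 34: x0=(1.8669, 1.0260, -1.9959) x1=(-2.8803, 1.0829, -0.0131) x2=(-2.4175, -0.4914, -2.1479) x3=(-0.4289, 1.9288, -0.6493)
step 35: x0=(1.8613, 1.0272, -2.0308) x1=(-2.9076, 1.0594, -0.0417) x2=(-2.4506, -0.5040, -2.1679) x3=(-0.4076, 1.9900, -0.6102)

pair (2,3), distance 0.9232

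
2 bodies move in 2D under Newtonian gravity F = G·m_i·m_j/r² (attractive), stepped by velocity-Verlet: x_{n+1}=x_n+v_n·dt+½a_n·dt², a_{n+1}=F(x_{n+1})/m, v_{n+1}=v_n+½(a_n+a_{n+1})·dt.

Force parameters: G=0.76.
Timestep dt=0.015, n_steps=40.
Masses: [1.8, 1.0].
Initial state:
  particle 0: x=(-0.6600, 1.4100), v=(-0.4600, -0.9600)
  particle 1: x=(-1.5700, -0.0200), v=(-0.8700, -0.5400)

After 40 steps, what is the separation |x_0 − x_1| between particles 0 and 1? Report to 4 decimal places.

1.5114

step 0: x0=(-0.6600, 1.4100) x1=(-1.5700, -0.0200)
step 1: x0=(-0.6669, 1.3956) x1=(-1.5830, -0.0281)
step 2: x0=(-0.6739, 1.3811) x1=(-1.5960, -0.0360)
step 3: x0=(-0.6808, 1.3666) x1=(-1.6089, -0.0439)
step 4: x0=(-0.6879, 1.3520) x1=(-1.6217, -0.0517)
step 5: x0=(-0.6949, 1.3374) x1=(-1.6345, -0.0594)
step 6: x0=(-0.7020, 1.3227) x1=(-1.6472, -0.0670)
step 7: x0=(-0.7091, 1.3080) x1=(-1.6599, -0.0745)
step 8: x0=(-0.7163, 1.2932) x1=(-1.6725, -0.0819)
step 9: x0=(-0.7234, 1.2784) x1=(-1.6850, -0.0892)
step 10: x0=(-0.7307, 1.2635) x1=(-1.6975, -0.0965)
step 11: x0=(-0.7379, 1.2486) x1=(-1.7099, -0.1036)
step 12: x0=(-0.7452, 1.2336) x1=(-1.7223, -0.1107)
step 13: x0=(-0.7525, 1.2186) x1=(-1.7346, -0.1177)
step 14: x0=(-0.7599, 1.2035) x1=(-1.7468, -0.1246)
step 15: x0=(-0.7673, 1.1884) x1=(-1.7589, -0.1314)
step 16: x0=(-0.7747, 1.1732) x1=(-1.7710, -0.1381)
step 17: x0=(-0.7822, 1.1580) x1=(-1.7830, -0.1447)
step 18: x0=(-0.7897, 1.1427) x1=(-1.7950, -0.1512)
step 19: x0=(-0.7973, 1.1274) x1=(-1.8068, -0.1576)
step 20: x0=(-0.8049, 1.1120) x1=(-1.8186, -0.1640)
step 21: x0=(-0.8125, 1.0966) x1=(-1.8304, -0.1702)
step 22: x0=(-0.8202, 1.0811) x1=(-1.8420, -0.1764)
step 23: x0=(-0.8279, 1.0655) x1=(-1.8536, -0.1824)
step 24: x0=(-0.8357, 1.0500) x1=(-1.8651, -0.1884)
step 25: x0=(-0.8435, 1.0343) x1=(-1.8765, -0.1943)
step 26: x0=(-0.8513, 1.0187) x1=(-1.8879, -0.2001)
step 27: x0=(-0.8592, 1.0029) x1=(-1.8992, -0.2058)
step 28: x0=(-0.8671, 0.9871) x1=(-1.9103, -0.2114)
step 29: x0=(-0.8751, 0.9713) x1=(-1.9215, -0.2169)
step 30: x0=(-0.8831, 0.9554) x1=(-1.9325, -0.2224)
step 31: x0=(-0.8912, 0.9395) x1=(-1.9435, -0.2277)
step 32: x0=(-0.8993, 0.9235) x1=(-1.9543, -0.2329)
step 33: x0=(-0.9074, 0.9075) x1=(-1.9651, -0.2381)
step 34: x0=(-0.9157, 0.8914) x1=(-1.9758, -0.2431)
step 35: x0=(-0.9239, 0.8752) x1=(-1.9864, -0.2481)
step 36: x0=(-0.9322, 0.8590) x1=(-1.9969, -0.2530)
step 37: x0=(-0.9406, 0.8428) x1=(-2.0074, -0.2577)
step 38: x0=(-0.9490, 0.8265) x1=(-2.0177, -0.2624)
step 39: x0=(-0.9574, 0.8101) x1=(-2.0280, -0.2670)
step 40: x0=(-0.9659, 0.7937) x1=(-2.0381, -0.2715)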